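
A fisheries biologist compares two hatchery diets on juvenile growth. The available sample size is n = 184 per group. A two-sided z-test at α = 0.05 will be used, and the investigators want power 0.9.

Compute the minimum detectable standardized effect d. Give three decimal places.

Required noncentrality: δ = z_{0.025} + z_{0.10} = 1.960 + 1.282 = 3.242.
(Lower-tail contribution to power is negligible for δ > 0.)
δ = d·√(n/2) ⇒ d = δ/√(n/2) = 3.242/√(184/2) = 0.3380.

d ≈ 0.338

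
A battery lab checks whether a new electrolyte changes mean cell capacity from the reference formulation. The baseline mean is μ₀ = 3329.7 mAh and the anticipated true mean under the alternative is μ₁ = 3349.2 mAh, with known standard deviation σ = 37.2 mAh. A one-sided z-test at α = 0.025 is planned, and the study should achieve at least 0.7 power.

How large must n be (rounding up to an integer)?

n = 23

Standardized effect: d = |μ₁ − μ₀| / σ = |3349.2 − 3329.7| / 37.2 = 0.5242
Set Φ(δ − 1.960) = 0.7; then δ − 1.960 = Φ⁻¹(0.7) = 0.524, giving δ = 2.484.
δ = d·√n ⇒ n = (δ/d)² = (2.484 / 0.5242)² = 22.46.
Rounding up, n = 23.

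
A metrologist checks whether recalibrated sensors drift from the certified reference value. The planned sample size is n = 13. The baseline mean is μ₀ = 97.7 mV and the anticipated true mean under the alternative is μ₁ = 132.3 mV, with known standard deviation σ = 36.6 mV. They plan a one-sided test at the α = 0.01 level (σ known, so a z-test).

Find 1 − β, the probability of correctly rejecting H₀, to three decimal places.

Standardized effect: d = |μ₁ − μ₀| / σ = |132.3 − 97.7| / 36.6 = 0.9454
Noncentrality parameter: λ = d·√n = 0.9454 × √13 = 3.4085
Critical value for a one-sided test at α = 0.01: z_α = 2.326.
Power = Φ(λ − 2.326) = Φ(1.082) = 0.8604.

Power ≈ 0.860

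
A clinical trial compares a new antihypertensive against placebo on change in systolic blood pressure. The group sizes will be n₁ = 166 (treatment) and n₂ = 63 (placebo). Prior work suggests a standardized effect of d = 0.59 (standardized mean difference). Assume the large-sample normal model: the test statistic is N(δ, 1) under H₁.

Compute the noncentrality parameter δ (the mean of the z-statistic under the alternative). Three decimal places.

δ ≈ 3.987

δ = d / √(1/n₁ + 1/n₂) = 0.59 / √(1/166 + 1/63) = 3.9871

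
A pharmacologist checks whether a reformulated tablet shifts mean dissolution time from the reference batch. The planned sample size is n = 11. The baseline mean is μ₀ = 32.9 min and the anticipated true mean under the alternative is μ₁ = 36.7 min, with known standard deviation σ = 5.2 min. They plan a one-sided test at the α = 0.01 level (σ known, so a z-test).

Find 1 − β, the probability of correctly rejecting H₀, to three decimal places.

Standardized effect: d = |μ₁ − μ₀| / σ = |36.7 − 32.9| / 5.2 = 0.7308
Noncentrality parameter: δ = d·√n = 0.7308 × √11 = 2.4237
Critical value for a one-sided test at α = 0.01: z_α = 2.326.
Power = Φ(δ − 2.326) = Φ(0.097) = 0.5388.

Power ≈ 0.539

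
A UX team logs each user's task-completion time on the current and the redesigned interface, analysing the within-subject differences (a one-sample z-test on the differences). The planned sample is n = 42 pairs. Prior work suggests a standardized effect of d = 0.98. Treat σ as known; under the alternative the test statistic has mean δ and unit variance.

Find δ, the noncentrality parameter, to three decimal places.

δ ≈ 6.351

δ = d·√n = 0.98 × √42 = 6.3511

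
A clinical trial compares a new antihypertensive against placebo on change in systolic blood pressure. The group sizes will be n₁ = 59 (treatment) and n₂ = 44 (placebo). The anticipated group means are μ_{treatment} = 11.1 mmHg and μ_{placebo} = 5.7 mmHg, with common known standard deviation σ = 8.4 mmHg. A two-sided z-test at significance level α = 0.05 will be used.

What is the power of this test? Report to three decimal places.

Standardized effect: d = |μ_{treatment} − μ_{placebo}| / σ = |11.1 − 5.7| / 8.4 = 0.6429
Noncentrality parameter: δ = d / √(1/n₁ + 1/n₂) = 0.6429 / √(1/59 + 1/44) = 3.2274
Two-sided α = 0.05 → critical value z_{0.025} = 1.960.
Power = Φ(δ − 1.960) + Φ(−δ − 1.960) = Φ(1.267) + Φ(-5.187) = 0.8975 + 0.0000 = 0.8975.

Power ≈ 0.897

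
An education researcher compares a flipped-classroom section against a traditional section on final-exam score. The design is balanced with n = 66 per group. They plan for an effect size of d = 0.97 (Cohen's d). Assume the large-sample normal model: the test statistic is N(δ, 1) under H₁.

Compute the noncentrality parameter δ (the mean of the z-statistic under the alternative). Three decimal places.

δ ≈ 5.572

δ = d·√(n/2) = 0.97 × √(66/2) = 5.5722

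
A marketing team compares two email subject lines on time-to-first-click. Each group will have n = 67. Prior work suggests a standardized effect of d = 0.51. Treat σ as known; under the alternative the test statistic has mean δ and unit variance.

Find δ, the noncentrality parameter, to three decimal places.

The noncentrality parameter scales effect size by the design's sample-size factor: δ = d·√(n/2) = 0.51 × √(67/2) = 2.9518

δ ≈ 2.952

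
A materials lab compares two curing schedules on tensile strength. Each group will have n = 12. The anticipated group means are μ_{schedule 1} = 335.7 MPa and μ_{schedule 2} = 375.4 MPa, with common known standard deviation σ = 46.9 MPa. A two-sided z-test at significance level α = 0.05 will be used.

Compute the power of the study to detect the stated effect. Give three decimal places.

Power ≈ 0.545

Standardized effect: d = |μ_{schedule 1} − μ_{schedule 2}| / σ = |335.7 − 375.4| / 46.9 = 0.8465
Noncentrality parameter: δ = d·√(n/2) = 0.8465 × √(12/2) = 2.0734
Two-sided α = 0.05 → critical value z_{0.025} = 1.960.
Power = Φ(δ − 1.960) + Φ(−δ − 1.960) = Φ(0.113) + Φ(-4.033) = 0.5452 + 0.0000 = 0.5452.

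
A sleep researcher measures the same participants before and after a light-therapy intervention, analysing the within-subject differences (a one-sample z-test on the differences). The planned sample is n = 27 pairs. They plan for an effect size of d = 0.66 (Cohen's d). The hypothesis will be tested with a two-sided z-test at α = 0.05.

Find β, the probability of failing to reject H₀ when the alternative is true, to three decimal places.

Noncentrality parameter: δ = d·√n = 0.66 × √27 = 3.4295
Two-sided α = 0.05 → critical value z_{0.025} = 1.960.
Power = Φ(δ − 1.960) + Φ(−δ − 1.960) = Φ(1.469) + Φ(-5.389) = 0.9292 + 0.0000 = 0.9292.
Type II error: β = 1 − power = 1 − 0.9292 = 0.0708.

β ≈ 0.071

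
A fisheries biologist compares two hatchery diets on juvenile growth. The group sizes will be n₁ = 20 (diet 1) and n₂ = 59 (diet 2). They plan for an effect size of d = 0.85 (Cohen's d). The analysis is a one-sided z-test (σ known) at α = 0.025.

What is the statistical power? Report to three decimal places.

Power ≈ 0.907

Noncentrality parameter: δ = d / √(1/n₁ + 1/n₂) = 0.85 / √(1/20 + 1/59) = 3.2851
Critical value for a one-sided test at α = 0.025: z_α = 1.960.
Power = Φ(δ − 1.960) = Φ(1.325) = 0.9074.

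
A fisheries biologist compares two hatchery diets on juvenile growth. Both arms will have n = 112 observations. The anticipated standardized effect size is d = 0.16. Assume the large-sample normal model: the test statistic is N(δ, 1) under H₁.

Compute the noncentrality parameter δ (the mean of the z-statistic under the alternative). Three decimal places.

δ ≈ 1.197

The noncentrality parameter scales effect size by the design's sample-size factor: δ = d·√(n/2) = 0.16 × √(112/2) = 1.1973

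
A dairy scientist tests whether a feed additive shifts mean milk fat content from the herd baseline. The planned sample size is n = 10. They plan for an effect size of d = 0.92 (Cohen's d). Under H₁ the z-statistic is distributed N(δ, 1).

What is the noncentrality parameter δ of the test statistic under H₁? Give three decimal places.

δ ≈ 2.909

δ = d·√n = 0.92 × √10 = 2.9093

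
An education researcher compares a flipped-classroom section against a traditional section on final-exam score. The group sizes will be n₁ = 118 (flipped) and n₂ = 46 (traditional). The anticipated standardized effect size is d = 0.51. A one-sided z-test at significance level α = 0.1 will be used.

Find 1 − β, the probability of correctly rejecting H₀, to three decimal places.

Noncentrality parameter: δ = d / √(1/n₁ + 1/n₂) = 0.51 / √(1/118 + 1/46) = 2.9341
Critical value for a one-sided test at α = 0.1: z_α = 1.282.
Power = P(Z > 1.282 − δ) = Φ(1.653) = 0.9508.

Power ≈ 0.951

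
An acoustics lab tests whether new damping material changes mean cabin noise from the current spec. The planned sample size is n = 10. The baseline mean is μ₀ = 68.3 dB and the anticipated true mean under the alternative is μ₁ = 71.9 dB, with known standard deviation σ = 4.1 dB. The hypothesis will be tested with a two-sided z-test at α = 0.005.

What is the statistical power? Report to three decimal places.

Power ≈ 0.488

Standardized effect: d = |μ₁ − μ₀| / σ = |71.9 − 68.3| / 4.1 = 0.8780
Noncentrality parameter: δ = d·√n = 0.8780 × √10 = 2.7766
Critical value for a two-sided test at α = 0.005: z_{α/2} = 2.807.
Power = Φ(δ − 2.807) + Φ(−δ − 2.807) = Φ(-0.030) + Φ(-5.584) = 0.4879 + 0.0000 = 0.4879.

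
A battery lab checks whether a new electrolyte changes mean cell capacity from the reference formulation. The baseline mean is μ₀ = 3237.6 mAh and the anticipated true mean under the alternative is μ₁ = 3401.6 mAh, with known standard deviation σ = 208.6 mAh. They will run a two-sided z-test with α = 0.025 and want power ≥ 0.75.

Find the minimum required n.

n = 14

Standardized effect: d = |μ₁ − μ₀| / σ = |3401.6 − 3237.6| / 208.6 = 0.7862
For power 0.75 need Φ(δ − z_{0.0125}) = 0.75, so δ = z_{0.0125} + z_{0.25} = 2.241 + 0.674 = 2.916.
(The Φ(−δ − z_{α/2}) term is vanishingly small for δ > 0 and is dropped in the standard sample-size formula.)
δ = d·√n ⇒ n = (δ/d)² = (2.916 / 0.7862)² = 13.76.
Rounding up, n = 14.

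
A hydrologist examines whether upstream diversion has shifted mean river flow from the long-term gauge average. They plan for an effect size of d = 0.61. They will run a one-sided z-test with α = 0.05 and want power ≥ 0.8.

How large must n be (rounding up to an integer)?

For power 0.8 need Φ(δ − z_{0.05}) = 0.8, so δ = z_{0.05} + z_{0.20} = 1.645 + 0.842 = 2.486.
δ = d·√n ⇒ n = (δ/d)² = (2.486 / 0.61)² = 16.62.
Round up to the next whole unit.

n = 17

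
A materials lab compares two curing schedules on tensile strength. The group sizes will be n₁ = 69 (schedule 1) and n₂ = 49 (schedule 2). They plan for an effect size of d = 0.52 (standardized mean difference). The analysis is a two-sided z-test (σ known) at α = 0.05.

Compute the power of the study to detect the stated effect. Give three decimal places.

Noncentrality parameter: δ = d / √(1/n₁ + 1/n₂) = 0.52 / √(1/69 + 1/49) = 2.7835
Two-sided α = 0.05 → critical value z_{0.025} = 1.960.
Power = Φ(δ − 1.960) + Φ(−δ − 1.960) = Φ(0.823) + Φ(-4.743) = 0.7949 + 0.0000 = 0.7949.

Power ≈ 0.795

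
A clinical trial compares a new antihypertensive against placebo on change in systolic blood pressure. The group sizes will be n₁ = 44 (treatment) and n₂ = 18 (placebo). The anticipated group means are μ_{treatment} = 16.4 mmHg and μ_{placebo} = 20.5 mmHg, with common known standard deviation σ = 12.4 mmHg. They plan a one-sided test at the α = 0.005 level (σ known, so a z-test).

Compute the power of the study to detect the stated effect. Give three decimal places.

Power ≈ 0.082

Standardized effect: d = |μ_{treatment} − μ_{placebo}| / σ = |16.4 − 20.5| / 12.4 = 0.3306
Noncentrality parameter: δ = d / √(1/n₁ + 1/n₂) = 0.3306 / √(1/44 + 1/18) = 1.1818
One-sided α = 0.005 → critical value z_{0.005} = 2.576.
Power = P(Z > 2.576 − δ) = Φ(-1.394) = 0.0816.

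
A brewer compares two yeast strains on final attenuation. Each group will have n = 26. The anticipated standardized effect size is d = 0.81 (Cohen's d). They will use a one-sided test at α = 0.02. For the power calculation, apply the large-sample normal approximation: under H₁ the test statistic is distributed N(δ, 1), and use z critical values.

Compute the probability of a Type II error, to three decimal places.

Noncentrality parameter: δ = d·√(n/2) = 0.81 × √(26/2) = 2.9205
One-sided α = 0.02 → critical value z_{0.02} = 2.054.
Power = P(Z > 2.054 − δ) = Φ(0.867) = 0.8070.
Type II error: β = 1 − power = 1 − 0.8070 = 0.1930.

β ≈ 0.193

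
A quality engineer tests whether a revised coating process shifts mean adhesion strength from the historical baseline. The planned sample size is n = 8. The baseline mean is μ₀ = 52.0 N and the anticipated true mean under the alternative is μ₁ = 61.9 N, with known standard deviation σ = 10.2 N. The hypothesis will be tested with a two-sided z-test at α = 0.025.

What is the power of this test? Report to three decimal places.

Power ≈ 0.693

Standardized effect: d = |μ₁ − μ₀| / σ = |61.9 − 52.0| / 10.2 = 0.9706
Noncentrality parameter: λ = d·√n = 0.9706 × √8 = 2.7452
Critical value for a two-sided test at α = 0.025: z_{α/2} = 2.241.
Power = Φ(λ − 2.241) + Φ(−λ − 2.241) = Φ(0.504) + Φ(-4.987) = 0.6928 + 0.0000 = 0.6928.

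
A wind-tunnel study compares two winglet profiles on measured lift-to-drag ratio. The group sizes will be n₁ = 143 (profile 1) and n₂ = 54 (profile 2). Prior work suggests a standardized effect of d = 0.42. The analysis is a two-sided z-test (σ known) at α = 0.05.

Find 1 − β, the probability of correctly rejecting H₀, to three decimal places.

Power ≈ 0.748

Noncentrality parameter: δ = d / √(1/n₁ + 1/n₂) = 0.42 / √(1/143 + 1/54) = 2.6295
Two-sided α = 0.05 → critical value z_{0.025} = 1.960.
Power = Φ(δ − 1.960) + Φ(−δ − 1.960) = Φ(0.670) + Φ(-4.590) = 0.7484 + 0.0000 = 0.7484.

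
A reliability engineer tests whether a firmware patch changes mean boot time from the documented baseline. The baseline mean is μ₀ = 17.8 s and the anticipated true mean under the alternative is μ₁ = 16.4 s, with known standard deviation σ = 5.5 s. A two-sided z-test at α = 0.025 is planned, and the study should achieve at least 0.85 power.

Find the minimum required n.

n = 166

Standardized effect: d = |μ₁ − μ₀| / σ = |16.4 − 17.8| / 5.5 = 0.2545
For power 0.85 need Φ(δ − z_{0.0125}) = 0.85, so δ = z_{0.0125} + z_{0.15} = 2.241 + 1.036 = 3.278.
(For δ > 0 the lower-tail rejection region contributes negligibly to power, so the one-term inversion is standard.)
δ = d·√n ⇒ n = (δ/d)² = (3.278 / 0.2545)² = 165.82.
Rounding up, n = 166.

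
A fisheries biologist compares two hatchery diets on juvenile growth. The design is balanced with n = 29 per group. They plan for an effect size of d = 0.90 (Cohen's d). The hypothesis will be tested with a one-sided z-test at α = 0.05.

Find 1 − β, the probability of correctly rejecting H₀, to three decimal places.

Power ≈ 0.963

Noncentrality parameter: δ = d·√(n/2) = 0.90 × √(29/2) = 3.4271
Critical value for a one-sided test at α = 0.05: z_α = 1.645.
Power = Φ(δ − 1.645) = Φ(1.782) = 0.9626.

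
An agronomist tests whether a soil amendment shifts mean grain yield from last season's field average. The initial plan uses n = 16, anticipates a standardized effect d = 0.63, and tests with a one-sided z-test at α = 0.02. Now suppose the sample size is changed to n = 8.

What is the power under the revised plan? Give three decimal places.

Power ≈ 0.393

With n = 8: δ = d·√n = 0.63 × √8 = 1.7819. Critical value z_{0.02} = 2.054.
Revised power = Φ(δ − 2.054) = Φ(-0.272) = 0.3929.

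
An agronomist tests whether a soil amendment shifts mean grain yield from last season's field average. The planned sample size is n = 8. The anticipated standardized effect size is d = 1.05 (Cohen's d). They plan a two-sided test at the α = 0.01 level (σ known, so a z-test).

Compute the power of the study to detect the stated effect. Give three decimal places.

Noncentrality parameter: δ = d·√n = 1.05 × √8 = 2.9698
Two-sided α = 0.01 → critical value z_{0.005} = 2.576.
Power = Φ(δ − 2.576) + Φ(−δ − 2.576) = Φ(0.394) + Φ(-5.546) = 0.6532 + 0.0000 = 0.6532.

Power ≈ 0.653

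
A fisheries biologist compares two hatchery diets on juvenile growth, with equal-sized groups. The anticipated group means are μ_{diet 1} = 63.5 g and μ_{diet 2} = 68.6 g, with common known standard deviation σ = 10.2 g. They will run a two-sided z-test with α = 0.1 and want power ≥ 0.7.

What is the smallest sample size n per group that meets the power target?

Standardized effect: d = |μ_{diet 1} − μ_{diet 2}| / σ = |63.5 − 68.6| / 10.2 = 0.5000
Set Φ(δ − 1.645) = 0.7; then δ − 1.645 = Φ⁻¹(0.7) = 0.524, giving δ = 2.169.
(Ignoring the negligible lower-tail rejection probability gives the usual closed-form inversion.)
δ = d·√(n/2) ⇒ n = 2(δ/d)² = 2 × (2.169 / 0.5000)² = 37.65.
Rounding up, n = 38 per group.

n = 38 per group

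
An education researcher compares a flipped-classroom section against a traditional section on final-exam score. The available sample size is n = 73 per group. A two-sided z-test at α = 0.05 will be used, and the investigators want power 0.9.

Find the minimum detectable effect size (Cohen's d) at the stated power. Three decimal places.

d ≈ 0.537

Required noncentrality: δ = z_{0.025} + z_{0.10} = 1.960 + 1.282 = 3.242.
(Lower-tail contribution to power is negligible for δ > 0.)
δ = d·√(n/2) ⇒ d = δ/√(n/2) = 3.242/√(73/2) = 0.5365.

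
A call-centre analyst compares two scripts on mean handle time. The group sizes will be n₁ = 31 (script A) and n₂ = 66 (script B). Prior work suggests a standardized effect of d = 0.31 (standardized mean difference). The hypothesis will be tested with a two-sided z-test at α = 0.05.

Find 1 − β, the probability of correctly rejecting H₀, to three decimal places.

Power ≈ 0.296

Noncentrality parameter: δ = d / √(1/n₁ + 1/n₂) = 0.31 / √(1/31 + 1/66) = 1.4237
Two-sided α = 0.05 → critical value z_{0.025} = 1.960.
Power = Φ(δ − 1.960) + Φ(−δ − 1.960) = Φ(-0.536) + Φ(-3.384) = 0.2959 + 0.0004 = 0.2963.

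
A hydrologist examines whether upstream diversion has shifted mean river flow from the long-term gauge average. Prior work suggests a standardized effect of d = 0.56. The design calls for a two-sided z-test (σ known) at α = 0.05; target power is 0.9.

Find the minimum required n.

Set Φ(δ − 1.960) = 0.9; then δ − 1.960 = Φ⁻¹(0.9) = 1.282, giving δ = 3.242.
(For δ > 0 the lower-tail rejection region contributes negligibly to power, so the one-term inversion is standard.)
δ = d·√n ⇒ n = (δ/d)² = (3.242 / 0.56)² = 33.51.
Round up to the next whole unit.

n = 34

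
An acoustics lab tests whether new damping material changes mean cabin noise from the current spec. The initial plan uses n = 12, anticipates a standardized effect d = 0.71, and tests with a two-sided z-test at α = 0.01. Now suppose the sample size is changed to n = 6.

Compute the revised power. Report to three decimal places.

Power ≈ 0.201

With n = 6: δ = d·√n = 0.71 × √6 = 1.7391. Critical value z_{0.005} = 2.576.
Revised power = Φ(δ − 2.576) + Φ(−δ − 2.576) = Φ(-0.837) + Φ(-4.315) = 0.2014 + 0.0000 = 0.2014.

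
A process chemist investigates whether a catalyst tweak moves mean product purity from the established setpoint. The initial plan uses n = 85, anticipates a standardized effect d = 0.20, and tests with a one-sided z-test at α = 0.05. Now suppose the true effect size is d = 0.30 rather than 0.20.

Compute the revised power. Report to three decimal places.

With d = 0.30: δ = d·√n = 0.30 × √85 = 2.7659. Critical value z_{0.05} = 1.645.
Revised power = Φ(δ − 1.645) = Φ(1.121) = 0.8689.

Power ≈ 0.869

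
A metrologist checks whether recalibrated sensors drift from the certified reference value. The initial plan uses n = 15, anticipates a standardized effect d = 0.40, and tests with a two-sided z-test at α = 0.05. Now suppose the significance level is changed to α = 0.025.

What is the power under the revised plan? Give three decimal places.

δ = d·√n = 0.40 × √15 = 1.5492 (unchanged). New critical value: z_{0.0125} = 2.241.
Revised power = Φ(δ − 2.241) + Φ(−δ − 2.241) = Φ(-0.692) + Φ(-3.791) = 0.2444 + 0.0001 = 0.2445.

Power ≈ 0.244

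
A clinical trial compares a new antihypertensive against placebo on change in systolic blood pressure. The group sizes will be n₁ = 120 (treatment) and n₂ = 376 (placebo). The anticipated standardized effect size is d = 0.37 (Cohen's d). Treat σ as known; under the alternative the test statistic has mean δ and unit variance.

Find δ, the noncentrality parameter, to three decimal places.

δ ≈ 3.529

δ = d / √(1/n₁ + 1/n₂) = 0.37 / √(1/120 + 1/376) = 3.5289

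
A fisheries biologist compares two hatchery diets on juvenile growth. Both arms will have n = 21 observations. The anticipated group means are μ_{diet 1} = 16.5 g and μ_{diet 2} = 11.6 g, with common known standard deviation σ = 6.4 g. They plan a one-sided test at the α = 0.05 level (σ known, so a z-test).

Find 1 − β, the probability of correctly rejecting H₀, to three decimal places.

Standardized effect: d = |μ_{diet 1} − μ_{diet 2}| / σ = |16.5 − 11.6| / 6.4 = 0.7656
Noncentrality parameter: δ = d·√(n/2) = 0.7656 × √(21/2) = 2.4809
Critical value for a one-sided test at α = 0.05: z_α = 1.645.
Power = Φ(δ − 1.645) = Φ(0.836) = 0.7984.

Power ≈ 0.798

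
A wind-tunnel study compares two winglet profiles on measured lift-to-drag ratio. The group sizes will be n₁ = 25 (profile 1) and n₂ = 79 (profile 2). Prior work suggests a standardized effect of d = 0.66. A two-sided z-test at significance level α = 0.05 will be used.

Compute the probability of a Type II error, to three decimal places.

β ≈ 0.180

Noncentrality parameter: δ = d / √(1/n₁ + 1/n₂) = 0.66 / √(1/25 + 1/79) = 2.8761
Critical value for a two-sided test at α = 0.05: z_{α/2} = 1.960.
Power = Φ(δ − 1.960) + Φ(−δ − 1.960) = Φ(0.916) + Φ(-4.836) = 0.8202 + 0.0000 = 0.8202.
Type II error: β = 1 − power = 1 − 0.8202 = 0.1798.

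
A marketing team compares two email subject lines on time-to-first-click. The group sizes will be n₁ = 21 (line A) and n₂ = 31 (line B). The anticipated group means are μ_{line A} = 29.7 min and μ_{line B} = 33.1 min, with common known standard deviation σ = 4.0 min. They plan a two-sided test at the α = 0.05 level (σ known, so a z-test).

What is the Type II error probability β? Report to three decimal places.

Standardized effect: d = |μ_{line A} − μ_{line B}| / σ = |29.7 − 33.1| / 4.0 = 0.8500
Noncentrality parameter: δ = d / √(1/n₁ + 1/n₂) = 0.8500 / √(1/21 + 1/31) = 3.0075
Critical value for a two-sided test at α = 0.05: z_{α/2} = 1.960.
Power = Φ(δ − 1.960) + Φ(−δ − 1.960) = Φ(1.048) + Φ(-4.967) = 0.8526 + 0.0000 = 0.8526.
Type II error: β = 1 − power = 1 − 0.8526 = 0.1474.

β ≈ 0.147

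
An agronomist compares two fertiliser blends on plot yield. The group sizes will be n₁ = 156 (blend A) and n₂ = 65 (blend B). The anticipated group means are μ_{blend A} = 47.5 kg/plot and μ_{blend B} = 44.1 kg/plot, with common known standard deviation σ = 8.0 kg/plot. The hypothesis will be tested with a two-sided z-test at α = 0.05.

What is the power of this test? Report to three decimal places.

Standardized effect: d = |μ_{blend A} − μ_{blend B}| / σ = |47.5 − 44.1| / 8.0 = 0.4250
Noncentrality parameter: λ = d / √(1/n₁ + 1/n₂) = 0.4250 / √(1/156 + 1/65) = 2.8788
Critical value for a two-sided test at α = 0.05: z_{α/2} = 1.960.
Power = Φ(λ − 1.960) + Φ(−λ − 1.960) = Φ(0.919) + Φ(-4.839) = 0.8209 + 0.0000 = 0.8209.

Power ≈ 0.821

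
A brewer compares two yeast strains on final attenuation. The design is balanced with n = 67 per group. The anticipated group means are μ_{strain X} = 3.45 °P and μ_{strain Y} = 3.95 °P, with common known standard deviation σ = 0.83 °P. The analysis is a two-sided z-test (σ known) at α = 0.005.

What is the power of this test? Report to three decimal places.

Standardized effect: d = |μ_{strain X} − μ_{strain Y}| / σ = |3.45 − 3.95| / 0.83 = 0.6024
Noncentrality parameter: δ = d·√(n/2) = 0.6024 × √(67/2) = 3.4867
Critical value for a two-sided test at α = 0.005: z_{α/2} = 2.807.
Power = Φ(δ − 2.807) + Φ(−δ − 2.807) = Φ(0.680) + Φ(-6.294) = 0.7516 + 0.0000 = 0.7516.

Power ≈ 0.752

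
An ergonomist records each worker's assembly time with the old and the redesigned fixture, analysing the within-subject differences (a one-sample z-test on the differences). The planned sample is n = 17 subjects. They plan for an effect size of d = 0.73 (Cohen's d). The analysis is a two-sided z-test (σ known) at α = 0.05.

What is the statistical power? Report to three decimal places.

Power ≈ 0.853

Noncentrality parameter: δ = d·√n = 0.73 × √17 = 3.0099
Two-sided α = 0.05 → critical value z_{0.025} = 1.960.
Power = Φ(δ − 1.960) + Φ(−δ − 1.960) = Φ(1.050) + Φ(-4.970) = 0.8531 + 0.0000 = 0.8531.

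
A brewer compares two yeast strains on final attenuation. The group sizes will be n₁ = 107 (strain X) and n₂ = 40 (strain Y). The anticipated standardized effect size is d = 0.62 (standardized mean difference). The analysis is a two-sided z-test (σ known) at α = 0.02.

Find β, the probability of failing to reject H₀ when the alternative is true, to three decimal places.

Noncentrality parameter: λ = d / √(1/n₁ + 1/n₂) = 0.62 / √(1/107 + 1/40) = 3.3455
Two-sided α = 0.02 → critical value z_{0.01} = 2.326.
Power = Φ(λ − 2.326) + Φ(−λ − 2.326) = Φ(1.019) + Φ(-5.672) = 0.8459 + 0.0000 = 0.8459.
Type II error: β = 1 − power = 1 − 0.8459 = 0.1541.

β ≈ 0.154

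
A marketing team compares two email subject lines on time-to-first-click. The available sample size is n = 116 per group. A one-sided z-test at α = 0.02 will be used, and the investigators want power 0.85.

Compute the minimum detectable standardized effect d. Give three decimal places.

d ≈ 0.406

Need Φ(δ − 2.054) = 0.85, so δ = 2.054 + 1.036 = 3.090.
δ = d·√(n/2) ⇒ d = δ/√(n/2) = 3.090/√(116/2) = 0.4058.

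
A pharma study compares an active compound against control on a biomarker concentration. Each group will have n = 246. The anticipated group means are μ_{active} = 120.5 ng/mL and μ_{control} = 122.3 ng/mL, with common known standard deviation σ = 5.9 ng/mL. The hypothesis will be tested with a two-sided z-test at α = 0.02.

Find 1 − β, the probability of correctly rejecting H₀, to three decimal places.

Power ≈ 0.855

Standardized effect: d = |μ_{active} − μ_{control}| / σ = |120.5 − 122.3| / 5.9 = 0.3051
Noncentrality parameter: δ = d·√(n/2) = 0.3051 × √(246/2) = 3.3836
Critical value for a two-sided test at α = 0.02: z_{α/2} = 2.326.
Power = Φ(δ − 2.326) + Φ(−δ − 2.326) = Φ(1.057) + Φ(-5.710) = 0.8548 + 0.0000 = 0.8548.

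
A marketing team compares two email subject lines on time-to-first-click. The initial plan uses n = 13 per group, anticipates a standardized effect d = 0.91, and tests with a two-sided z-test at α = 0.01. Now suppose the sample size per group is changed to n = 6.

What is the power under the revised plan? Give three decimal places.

Power ≈ 0.159

With n = 6 per group: δ = d·√(n/2) = 0.91 × √(6/2) = 1.5762. Critical value z_{0.005} = 2.576.
Revised power = Φ(δ − 2.576) + Φ(−δ − 2.576) = Φ(-1.000) + Φ(-4.152) = 0.1587 + 0.0000 = 0.1588.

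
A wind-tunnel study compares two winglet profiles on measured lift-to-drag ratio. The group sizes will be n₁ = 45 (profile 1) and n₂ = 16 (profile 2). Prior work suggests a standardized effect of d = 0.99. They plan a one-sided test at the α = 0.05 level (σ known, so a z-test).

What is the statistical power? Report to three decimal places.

Power ≈ 0.960

Noncentrality parameter: δ = d / √(1/n₁ + 1/n₂) = 0.99 / √(1/45 + 1/16) = 3.4012
One-sided α = 0.05 → critical value z_{0.05} = 1.645.
Power = Φ(δ − 1.645) = Φ(1.756) = 0.9605.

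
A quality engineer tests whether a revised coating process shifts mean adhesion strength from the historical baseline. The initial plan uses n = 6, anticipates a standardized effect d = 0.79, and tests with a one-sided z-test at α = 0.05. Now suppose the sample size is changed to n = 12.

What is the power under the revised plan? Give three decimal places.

Power ≈ 0.863

With n = 12: δ = d·√n = 0.79 × √12 = 2.7366. Critical value z_{0.05} = 1.645.
Revised power = Φ(δ − 1.645) = Φ(1.092) = 0.8625.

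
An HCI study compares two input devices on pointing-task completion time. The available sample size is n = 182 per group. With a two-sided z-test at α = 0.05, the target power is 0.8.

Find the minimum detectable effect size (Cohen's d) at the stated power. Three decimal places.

d ≈ 0.294

Required noncentrality: δ = z_{0.025} + z_{0.20} = 1.960 + 0.842 = 2.802.
(Lower-tail contribution to power is negligible for δ > 0.)
δ = d·√(n/2) ⇒ d = δ/√(n/2) = 2.802/√(182/2) = 0.2937.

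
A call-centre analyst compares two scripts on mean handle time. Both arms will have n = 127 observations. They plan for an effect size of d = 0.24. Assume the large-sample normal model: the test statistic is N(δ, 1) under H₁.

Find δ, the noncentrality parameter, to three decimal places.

δ ≈ 1.912

δ = d·√(n/2) = 0.24 × √(127/2) = 1.9125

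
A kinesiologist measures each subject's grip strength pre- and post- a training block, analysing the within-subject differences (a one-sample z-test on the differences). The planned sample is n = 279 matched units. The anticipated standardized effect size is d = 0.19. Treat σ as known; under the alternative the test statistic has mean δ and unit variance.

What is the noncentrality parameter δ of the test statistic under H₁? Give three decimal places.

The noncentrality parameter scales effect size by the design's sample-size factor: δ = d·√n = 0.19 × √279 = 3.1736

δ ≈ 3.174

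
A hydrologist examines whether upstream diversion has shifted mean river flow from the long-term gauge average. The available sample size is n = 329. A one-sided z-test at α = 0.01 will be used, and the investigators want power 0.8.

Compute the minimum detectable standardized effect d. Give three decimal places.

Required noncentrality: δ = z_{0.01} + z_{0.20} = 2.326 + 0.842 = 3.168.
δ = d·√n ⇒ d = δ/√n = 3.168/√329 = 0.1747.

d ≈ 0.175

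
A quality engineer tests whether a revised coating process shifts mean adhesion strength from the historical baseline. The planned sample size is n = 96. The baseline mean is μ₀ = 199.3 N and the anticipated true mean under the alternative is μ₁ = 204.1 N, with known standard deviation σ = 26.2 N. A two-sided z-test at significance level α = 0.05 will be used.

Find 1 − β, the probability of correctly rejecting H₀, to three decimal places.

Power ≈ 0.435

Standardized effect: d = |μ₁ − μ₀| / σ = |204.1 − 199.3| / 26.2 = 0.1832
Noncentrality parameter: δ = d·√n = 0.1832 × √96 = 1.7950
Two-sided α = 0.05 → critical value z_{0.025} = 1.960.
Power = Φ(δ − 1.960) + Φ(−δ − 1.960) = Φ(-0.165) + Φ(-3.755) = 0.4345 + 0.0001 = 0.4346.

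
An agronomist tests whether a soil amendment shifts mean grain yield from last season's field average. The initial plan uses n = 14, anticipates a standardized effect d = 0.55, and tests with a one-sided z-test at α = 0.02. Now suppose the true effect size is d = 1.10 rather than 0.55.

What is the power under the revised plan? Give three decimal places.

With d = 1.10: δ = d·√n = 1.10 × √14 = 4.1158. Critical value z_{0.02} = 2.054.
Revised power = Φ(δ − 2.054) = Φ(2.062) = 0.9804.

Power ≈ 0.980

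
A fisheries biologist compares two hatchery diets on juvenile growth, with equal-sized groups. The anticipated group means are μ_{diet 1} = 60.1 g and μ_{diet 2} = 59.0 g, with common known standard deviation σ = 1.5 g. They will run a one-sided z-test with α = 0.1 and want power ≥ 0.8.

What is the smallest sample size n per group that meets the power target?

n = 17 per group

Standardized effect: d = |μ_{diet 1} − μ_{diet 2}| / σ = |60.1 − 59.0| / 1.5 = 0.7333
For power 0.8 need Φ(δ − z_{0.1}) = 0.8, so δ = z_{0.1} + z_{0.20} = 1.282 + 0.842 = 2.123.
δ = d·√(n/2) ⇒ n = 2(δ/d)² = 2 × (2.123 / 0.7333)² = 16.76.
Round up to the next whole unit.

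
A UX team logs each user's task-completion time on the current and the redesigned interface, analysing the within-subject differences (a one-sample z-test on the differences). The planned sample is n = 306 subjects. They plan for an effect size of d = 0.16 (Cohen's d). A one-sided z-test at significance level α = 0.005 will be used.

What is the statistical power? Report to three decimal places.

Power ≈ 0.588

Noncentrality parameter: δ = d·√n = 0.16 × √306 = 2.7989
One-sided α = 0.005 → critical value z_{0.005} = 2.576.
Power = Φ(δ − 2.576) = Φ(0.223) = 0.5882.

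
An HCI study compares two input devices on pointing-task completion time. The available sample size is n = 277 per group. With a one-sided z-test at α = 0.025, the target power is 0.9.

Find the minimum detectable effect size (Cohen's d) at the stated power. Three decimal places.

Required noncentrality: δ = z_{0.025} + z_{0.10} = 1.960 + 1.282 = 3.242.
δ = d·√(n/2) ⇒ d = δ/√(n/2) = 3.242/√(277/2) = 0.2754.

d ≈ 0.275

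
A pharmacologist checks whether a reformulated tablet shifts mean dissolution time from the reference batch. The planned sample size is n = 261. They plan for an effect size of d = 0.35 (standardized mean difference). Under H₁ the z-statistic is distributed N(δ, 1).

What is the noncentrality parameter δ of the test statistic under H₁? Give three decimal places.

δ ≈ 5.654

The noncentrality parameter scales effect size by the design's sample-size factor: δ = d·√n = 0.35 × √261 = 5.6544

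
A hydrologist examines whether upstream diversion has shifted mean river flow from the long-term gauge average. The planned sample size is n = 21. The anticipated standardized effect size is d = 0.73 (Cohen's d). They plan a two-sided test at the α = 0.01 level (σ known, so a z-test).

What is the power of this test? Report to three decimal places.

Power ≈ 0.779

Noncentrality parameter: δ = d·√n = 0.73 × √21 = 3.3453
Critical value for a two-sided test at α = 0.01: z_{α/2} = 2.576.
Power = Φ(δ − 2.576) + Φ(−δ − 2.576) = Φ(0.769) + Φ(-5.921) = 0.7792 + 0.0000 = 0.7792.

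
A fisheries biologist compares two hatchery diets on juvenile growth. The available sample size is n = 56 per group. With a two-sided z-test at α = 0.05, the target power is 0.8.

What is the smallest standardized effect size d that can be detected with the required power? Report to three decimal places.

Need Φ(δ − 1.960) = 0.8, so δ = 1.960 + 0.842 = 2.802.
(The second rejection-region term Φ(−δ − z_{α/2}) is negligible and dropped.)
δ = d·√(n/2) ⇒ d = δ/√(n/2) = 2.802/√(56/2) = 0.5294.

d ≈ 0.529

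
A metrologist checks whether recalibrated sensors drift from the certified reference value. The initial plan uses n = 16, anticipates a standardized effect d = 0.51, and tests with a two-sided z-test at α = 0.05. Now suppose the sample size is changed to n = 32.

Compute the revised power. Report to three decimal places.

Power ≈ 0.823

With n = 32: δ = d·√n = 0.51 × √32 = 2.8850. Critical value z_{0.025} = 1.960.
Revised power = Φ(δ − 1.960) + Φ(−δ − 1.960) = Φ(0.925) + Φ(-4.845) = 0.8225 + 0.0000 = 0.8225.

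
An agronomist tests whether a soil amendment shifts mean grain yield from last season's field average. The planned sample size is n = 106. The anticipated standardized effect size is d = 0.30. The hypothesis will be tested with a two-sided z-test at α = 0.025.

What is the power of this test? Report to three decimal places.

Noncentrality parameter: δ = d·√n = 0.30 × √106 = 3.0887
Critical value for a two-sided test at α = 0.025: z_{α/2} = 2.241.
Power = Φ(δ − 2.241) + Φ(−δ − 2.241) = Φ(0.847) + Φ(-5.330) = 0.8016 + 0.0000 = 0.8016.

Power ≈ 0.802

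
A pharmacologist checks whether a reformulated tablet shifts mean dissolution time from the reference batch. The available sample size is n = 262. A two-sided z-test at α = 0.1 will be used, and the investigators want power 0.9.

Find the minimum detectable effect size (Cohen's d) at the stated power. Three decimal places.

d ≈ 0.181

Need Φ(δ − 1.645) = 0.9, so δ = 1.645 + 1.282 = 2.926.
(Lower-tail contribution to power is negligible for δ > 0.)
δ = d·√n ⇒ d = δ/√n = 2.926/√262 = 0.1808.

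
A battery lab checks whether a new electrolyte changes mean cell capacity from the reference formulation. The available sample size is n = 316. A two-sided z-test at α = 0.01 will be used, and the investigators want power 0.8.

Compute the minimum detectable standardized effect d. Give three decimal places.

Required noncentrality: δ = z_{0.005} + z_{0.20} = 2.576 + 0.842 = 3.417.
(Lower-tail contribution to power is negligible for δ > 0.)
δ = d·√n ⇒ d = δ/√n = 3.417/√316 = 0.1922.

d ≈ 0.192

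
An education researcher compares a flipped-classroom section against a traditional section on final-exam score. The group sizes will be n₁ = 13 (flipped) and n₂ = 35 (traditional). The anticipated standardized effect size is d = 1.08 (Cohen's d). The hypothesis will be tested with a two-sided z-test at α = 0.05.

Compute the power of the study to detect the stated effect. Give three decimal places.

Power ≈ 0.914

Noncentrality parameter: δ = d / √(1/n₁ + 1/n₂) = 1.08 / √(1/13 + 1/35) = 3.3251
Critical value for a two-sided test at α = 0.05: z_{α/2} = 1.960.
Power = Φ(δ − 1.960) + Φ(−δ − 1.960) = Φ(1.365) + Φ(-5.285) = 0.9139 + 0.0000 = 0.9139.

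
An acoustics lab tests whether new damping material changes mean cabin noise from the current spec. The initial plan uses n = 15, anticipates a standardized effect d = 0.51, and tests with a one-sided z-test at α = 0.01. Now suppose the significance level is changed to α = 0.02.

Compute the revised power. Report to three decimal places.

Power ≈ 0.469

δ = d·√n = 0.51 × √15 = 1.9752 (unchanged). New critical value: z_{0.02} = 2.054.
Revised power = P(Z > 2.054 − δ) = Φ(-0.079) = 0.4687.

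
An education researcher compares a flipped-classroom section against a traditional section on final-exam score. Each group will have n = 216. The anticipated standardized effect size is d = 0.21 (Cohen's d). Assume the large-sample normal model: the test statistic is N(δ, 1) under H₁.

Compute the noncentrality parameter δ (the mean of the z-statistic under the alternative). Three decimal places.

δ ≈ 2.182

The noncentrality parameter scales effect size by the design's sample-size factor: δ = d·√(n/2) = 0.21 × √(216/2) = 2.1824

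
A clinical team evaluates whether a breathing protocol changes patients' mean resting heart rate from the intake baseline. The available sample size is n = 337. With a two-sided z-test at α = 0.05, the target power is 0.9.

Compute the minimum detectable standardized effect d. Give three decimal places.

d ≈ 0.177

Need Φ(δ − 1.960) = 0.9, so δ = 1.960 + 1.282 = 3.242.
(The second rejection-region term Φ(−δ − z_{α/2}) is negligible and dropped.)
δ = d·√n ⇒ d = δ/√n = 3.242/√337 = 0.1766.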